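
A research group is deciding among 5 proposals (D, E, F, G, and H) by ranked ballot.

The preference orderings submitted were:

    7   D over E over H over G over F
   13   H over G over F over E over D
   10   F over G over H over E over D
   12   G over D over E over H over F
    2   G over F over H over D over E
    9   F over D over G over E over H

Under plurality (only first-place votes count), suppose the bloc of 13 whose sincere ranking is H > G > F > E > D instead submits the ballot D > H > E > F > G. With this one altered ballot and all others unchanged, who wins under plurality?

First-place totals with the altered ballot: D 20, E 0, F 19, G 14, H 0.
The switch changes the winner from F to D.

D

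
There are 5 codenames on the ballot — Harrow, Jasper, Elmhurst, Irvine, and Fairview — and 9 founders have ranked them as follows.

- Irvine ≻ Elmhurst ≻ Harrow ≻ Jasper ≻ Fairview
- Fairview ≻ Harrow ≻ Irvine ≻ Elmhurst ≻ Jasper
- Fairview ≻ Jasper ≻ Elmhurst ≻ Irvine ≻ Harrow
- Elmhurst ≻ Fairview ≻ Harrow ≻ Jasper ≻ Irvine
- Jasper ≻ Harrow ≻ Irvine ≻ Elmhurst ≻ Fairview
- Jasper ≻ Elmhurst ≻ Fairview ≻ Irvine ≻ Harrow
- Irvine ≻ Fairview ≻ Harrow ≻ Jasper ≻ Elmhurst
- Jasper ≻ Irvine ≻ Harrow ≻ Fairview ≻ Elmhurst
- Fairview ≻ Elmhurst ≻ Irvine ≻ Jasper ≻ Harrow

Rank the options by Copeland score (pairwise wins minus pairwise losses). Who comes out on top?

Fairview

Pairwise results:
  Harrow vs Jasper: Jasper wins 5–4.
  Harrow vs Elmhurst: Elmhurst wins 5–4.
  Harrow vs Irvine: Irvine wins 6–3.
  Harrow vs Fairview: Fairview wins 6–3.
  Jasper vs Elmhurst: Jasper wins 5–4.
  Jasper vs Irvine: Jasper wins 5–4.
  Jasper vs Fairview: Fairview wins 5–4.
  Elmhurst vs Irvine: Irvine wins 5–4.
  Elmhurst vs Fairview: Fairview wins 5–4.
  Irvine vs Fairview: Fairview wins 5–4.
Copeland scores (wins − losses):
  Harrow: 0 − 4 = -4
  Jasper: 3 − 1 = 2
  Elmhurst: 1 − 3 = -2
  Irvine: 2 − 2 = 0
  Fairview: 4 − 0 = 4
Fairview has the best Copeland score.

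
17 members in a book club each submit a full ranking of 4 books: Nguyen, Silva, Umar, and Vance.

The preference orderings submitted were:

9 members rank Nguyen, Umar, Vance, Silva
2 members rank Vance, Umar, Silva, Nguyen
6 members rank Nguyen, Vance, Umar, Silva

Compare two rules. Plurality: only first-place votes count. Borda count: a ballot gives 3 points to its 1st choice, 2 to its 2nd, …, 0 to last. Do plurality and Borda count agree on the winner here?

Yes

Plurality first-place counts: Nguyen 15, Silva 0, Umar 0, Vance 2 → Nguyen.
Borda totals: Nguyen 45, Silva 2, Umar 28, Vance 27 → Nguyen.
The two rules agree on Nguyen.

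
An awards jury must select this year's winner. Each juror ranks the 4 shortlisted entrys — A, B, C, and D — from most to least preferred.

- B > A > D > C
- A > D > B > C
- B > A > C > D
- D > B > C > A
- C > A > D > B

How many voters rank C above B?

Ballots ranking C above B: 1.
Ballots ranking B above C: 4.
So 1 of 5 voters prefer C to B.

1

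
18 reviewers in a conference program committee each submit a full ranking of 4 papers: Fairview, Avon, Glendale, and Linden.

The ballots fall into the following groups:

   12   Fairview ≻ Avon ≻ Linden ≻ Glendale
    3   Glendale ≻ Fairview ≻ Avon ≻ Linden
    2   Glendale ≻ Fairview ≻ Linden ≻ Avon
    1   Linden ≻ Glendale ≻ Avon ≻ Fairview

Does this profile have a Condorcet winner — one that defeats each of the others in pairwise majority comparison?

Head-to-head results (18 voters total):
Fairview vs Avon: Fairview wins 17–1.
Fairview vs Glendale: Fairview wins 12–6.
Fairview vs Linden: Fairview wins 17–1.
Avon vs Glendale: Avon wins 12–6.
Avon vs Linden: Avon wins 15–3.
Glendale vs Linden: Linden wins 13–5.
Fairview beats each rival — Avon (17–1), Glendale (12–6), Linden (17–1) — so Fairview is the Condorcet winner.

Yes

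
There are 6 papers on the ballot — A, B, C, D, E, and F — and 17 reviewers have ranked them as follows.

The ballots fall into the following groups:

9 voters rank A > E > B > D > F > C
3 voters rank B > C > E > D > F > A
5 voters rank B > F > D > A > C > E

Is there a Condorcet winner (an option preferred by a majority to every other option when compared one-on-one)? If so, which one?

A

Head-to-head results (17 voters total):
A vs B: A wins 9–8.
A vs C: A wins 14–3.
A vs D: A wins 9–8.
A vs E: A wins 14–3.
A vs F: A wins 9–8.
B vs C: B wins 17–0.
B vs D: B wins 17–0.
B vs E: E wins 9–8.
B vs F: B wins 17–0.
C vs D: D wins 14–3.
C vs E: E wins 9–8.
C vs F: F wins 14–3.
D vs E: E wins 12–5.
D vs F: D wins 12–5.
E vs F: E wins 12–5.
A beats each rival — B (9–8), C (14–3), D (9–8), E (14–3), F (9–8) — so A is the Condorcet winner.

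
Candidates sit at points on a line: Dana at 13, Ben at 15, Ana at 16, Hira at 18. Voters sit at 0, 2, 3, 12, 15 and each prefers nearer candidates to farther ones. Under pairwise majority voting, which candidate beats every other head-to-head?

Dana

With single-peaked preferences on a line, the Condorcet winner is the candidate closest to the median voter.
The median voter (position 3) is closest to Dana at 13.
Check: Dana vs Ana — voters closer to Dana: 4 of 5.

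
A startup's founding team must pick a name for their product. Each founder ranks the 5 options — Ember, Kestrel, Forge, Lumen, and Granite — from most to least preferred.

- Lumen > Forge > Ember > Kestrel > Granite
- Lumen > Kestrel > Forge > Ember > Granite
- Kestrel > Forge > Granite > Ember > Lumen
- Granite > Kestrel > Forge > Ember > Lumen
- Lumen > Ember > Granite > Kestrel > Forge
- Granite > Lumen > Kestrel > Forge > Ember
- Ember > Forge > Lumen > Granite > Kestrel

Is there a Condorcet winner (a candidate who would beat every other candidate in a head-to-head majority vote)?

Yes

Head-to-head results (7 voters total):
Ember vs Kestrel: Kestrel wins 4–3.
Ember vs Forge: Forge wins 5–2.
Ember vs Lumen: Lumen wins 4–3.
Ember vs Granite: Ember wins 4–3.
Kestrel vs Forge: Kestrel wins 5–2.
Kestrel vs Lumen: Lumen wins 5–2.
Kestrel vs Granite: Granite wins 4–3.
Forge vs Lumen: Lumen wins 4–3.
Forge vs Granite: Forge wins 4–3.
Lumen vs Granite: Lumen wins 4–3.
Lumen beats each rival — Ember (4–3), Kestrel (5–2), Forge (4–3), Granite (4–3) — so Lumen is the Condorcet winner.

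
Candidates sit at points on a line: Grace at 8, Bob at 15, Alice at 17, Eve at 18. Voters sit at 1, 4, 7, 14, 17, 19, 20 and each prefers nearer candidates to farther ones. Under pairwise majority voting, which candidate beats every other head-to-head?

With single-peaked preferences on a line, the Condorcet winner is the candidate closest to the median voter.
The median voter (position 14) is closest to Bob at 15.
Check: Bob vs Alice — voters closer to Bob: 4 of 7.

Bob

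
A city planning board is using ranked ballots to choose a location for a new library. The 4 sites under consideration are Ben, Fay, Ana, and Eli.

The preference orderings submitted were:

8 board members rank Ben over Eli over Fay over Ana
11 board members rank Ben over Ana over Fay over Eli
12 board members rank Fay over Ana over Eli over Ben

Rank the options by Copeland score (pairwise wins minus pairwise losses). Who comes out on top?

Ben

Pairwise results:
  Ben vs Fay: Ben wins 19–12.
  Ben vs Ana: Ben wins 19–12.
  Ben vs Eli: Ben wins 19–12.
  Fay vs Ana: Fay wins 20–11.
  Fay vs Eli: Fay wins 23–8.
  Ana vs Eli: Ana wins 23–8.
Copeland scores (wins − losses):
  Ben: 3 − 0 = 3
  Fay: 2 − 1 = 1
  Ana: 1 − 2 = -1
  Eli: 0 − 3 = -3
Ben has the best Copeland score.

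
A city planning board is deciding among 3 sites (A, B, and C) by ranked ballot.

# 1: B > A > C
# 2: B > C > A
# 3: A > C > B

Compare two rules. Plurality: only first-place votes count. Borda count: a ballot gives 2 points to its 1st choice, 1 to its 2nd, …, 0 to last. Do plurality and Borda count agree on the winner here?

Yes

Plurality first-place counts: A 1, B 2, C 0 → B.
Borda totals: A 3, B 4, C 2 → B.
The two rules agree on B.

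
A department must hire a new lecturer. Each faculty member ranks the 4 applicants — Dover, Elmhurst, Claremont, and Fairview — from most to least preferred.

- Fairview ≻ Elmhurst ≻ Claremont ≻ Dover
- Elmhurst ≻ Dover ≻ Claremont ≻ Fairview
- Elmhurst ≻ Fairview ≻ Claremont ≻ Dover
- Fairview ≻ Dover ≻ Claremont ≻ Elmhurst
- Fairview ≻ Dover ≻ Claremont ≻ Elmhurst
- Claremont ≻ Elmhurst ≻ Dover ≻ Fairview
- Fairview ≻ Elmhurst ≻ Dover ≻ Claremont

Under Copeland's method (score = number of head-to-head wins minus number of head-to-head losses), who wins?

Pairwise results:
  Dover vs Elmhurst: Elmhurst wins 5–2.
  Dover vs Claremont: Dover wins 4–3.
  Dover vs Fairview: Fairview wins 5–2.
  Elmhurst vs Claremont: Elmhurst wins 4–3.
  Elmhurst vs Fairview: Fairview wins 4–3.
  Claremont vs Fairview: Fairview wins 5–2.
Copeland scores (wins − losses):
  Dover: 1 − 2 = -1
  Elmhurst: 2 − 1 = 1
  Claremont: 0 − 3 = -3
  Fairview: 3 − 0 = 3
Fairview has the best Copeland score.

Fairview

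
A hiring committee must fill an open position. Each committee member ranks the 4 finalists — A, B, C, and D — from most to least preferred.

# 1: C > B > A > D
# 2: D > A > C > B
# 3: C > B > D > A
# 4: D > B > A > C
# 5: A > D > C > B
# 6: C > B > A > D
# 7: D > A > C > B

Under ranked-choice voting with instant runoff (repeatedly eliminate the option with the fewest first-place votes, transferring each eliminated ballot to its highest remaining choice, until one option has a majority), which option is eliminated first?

B

Round 1: C 3, D 3, A 1, B 0. B has the fewest and is eliminated.
Round 2: C 3, D 3, A 1. A has the fewest and is eliminated.
Round 3: D 4, C 3. D has a majority.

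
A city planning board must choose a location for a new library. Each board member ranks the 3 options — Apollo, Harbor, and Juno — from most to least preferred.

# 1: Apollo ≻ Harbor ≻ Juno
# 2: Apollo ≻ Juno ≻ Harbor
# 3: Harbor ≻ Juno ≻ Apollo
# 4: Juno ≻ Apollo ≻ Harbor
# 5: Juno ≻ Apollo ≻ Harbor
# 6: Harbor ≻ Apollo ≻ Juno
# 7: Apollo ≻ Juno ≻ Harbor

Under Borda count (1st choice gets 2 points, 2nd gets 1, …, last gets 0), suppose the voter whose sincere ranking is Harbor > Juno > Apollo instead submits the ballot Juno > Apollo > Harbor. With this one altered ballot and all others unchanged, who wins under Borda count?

Apollo

Borda totals with the altered ballot: Apollo 10, Harbor 3, Juno 8.
The winner is unchanged: still Apollo.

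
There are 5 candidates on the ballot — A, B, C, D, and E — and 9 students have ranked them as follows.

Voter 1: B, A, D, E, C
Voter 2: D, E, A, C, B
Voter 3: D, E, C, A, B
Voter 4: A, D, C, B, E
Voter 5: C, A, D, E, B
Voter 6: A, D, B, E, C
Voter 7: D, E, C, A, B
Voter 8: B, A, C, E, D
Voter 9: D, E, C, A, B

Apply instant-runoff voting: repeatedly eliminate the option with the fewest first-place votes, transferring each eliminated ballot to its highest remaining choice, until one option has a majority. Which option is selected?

A

Round 1: D 4, A 2, B 2, C 1, E 0. E has the fewest and is eliminated.
Round 2: D 4, A 2, B 2, C 1. C has the fewest and is eliminated.
Round 3: D 4, A 3, B 2. B has the fewest and is eliminated.
Round 4: A 5, D 4. A has a majority.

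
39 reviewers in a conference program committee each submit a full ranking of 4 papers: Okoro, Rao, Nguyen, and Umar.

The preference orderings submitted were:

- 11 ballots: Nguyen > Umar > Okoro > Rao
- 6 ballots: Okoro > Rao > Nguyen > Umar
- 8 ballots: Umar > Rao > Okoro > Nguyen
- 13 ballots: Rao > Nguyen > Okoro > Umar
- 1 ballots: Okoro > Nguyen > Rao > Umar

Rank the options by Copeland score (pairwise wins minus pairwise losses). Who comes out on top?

Rao

Pairwise results:
  Okoro vs Rao: Rao wins 21–18.
  Okoro vs Nguyen: Nguyen wins 24–15.
  Okoro vs Umar: Okoro wins 20–19.
  Rao vs Nguyen: Rao wins 27–12.
  Rao vs Umar: Rao wins 20–19.
  Nguyen vs Umar: Nguyen wins 31–8.
Copeland scores (wins − losses):
  Okoro: 1 − 2 = -1
  Rao: 3 − 0 = 3
  Nguyen: 2 − 1 = 1
  Umar: 0 − 3 = -3
Rao has the best Copeland score.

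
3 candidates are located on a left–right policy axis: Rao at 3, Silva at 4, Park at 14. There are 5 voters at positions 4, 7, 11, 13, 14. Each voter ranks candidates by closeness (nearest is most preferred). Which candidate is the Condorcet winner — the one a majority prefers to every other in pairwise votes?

With single-peaked preferences on a line, the Condorcet winner is the candidate closest to the median voter.
The median voter (position 11) is closest to Park at 14.
Check: Park vs Rao — voters closer to Park: 3 of 5.

Park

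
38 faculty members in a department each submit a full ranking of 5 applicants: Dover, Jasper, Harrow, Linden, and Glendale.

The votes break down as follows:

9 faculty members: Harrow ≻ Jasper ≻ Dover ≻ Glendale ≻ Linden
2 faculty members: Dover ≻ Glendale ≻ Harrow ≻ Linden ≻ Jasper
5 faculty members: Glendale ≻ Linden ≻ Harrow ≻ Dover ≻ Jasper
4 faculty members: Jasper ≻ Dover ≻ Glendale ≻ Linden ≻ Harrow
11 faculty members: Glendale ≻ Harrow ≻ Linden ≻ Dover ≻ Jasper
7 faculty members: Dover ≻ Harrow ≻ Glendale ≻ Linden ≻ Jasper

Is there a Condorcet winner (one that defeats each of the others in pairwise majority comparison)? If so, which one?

Head-to-head results (38 voters total):
Dover vs Jasper: Dover wins 25–13.
Dover vs Harrow: Harrow wins 25–13.
Dover vs Linden: Dover wins 22–16.
Dover vs Glendale: Dover wins 22–16.
Jasper vs Harrow: Harrow wins 34–4.
Jasper vs Linden: Linden wins 25–13.
Jasper vs Glendale: Glendale wins 25–13.
Harrow vs Linden: Harrow wins 29–9.
Harrow vs Glendale: Glendale wins 22–16.
Linden vs Glendale: Glendale wins 38–0.
No candidate beats all others: Dover beats Glendale beats Harrow beats Dover, a majority cycle.

None — there is no Condorcet winner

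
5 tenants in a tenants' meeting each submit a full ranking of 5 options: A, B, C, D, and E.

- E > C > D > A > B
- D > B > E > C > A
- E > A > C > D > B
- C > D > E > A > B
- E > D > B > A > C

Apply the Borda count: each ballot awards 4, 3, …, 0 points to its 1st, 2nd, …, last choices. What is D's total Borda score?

13

Borda scores:
  A: 1 + 0 + 3 + 1 + 1 = 6
  B: 0 + 3 + 0 + 0 + 2 = 5
  C: 3 + 1 + 2 + 4 + 0 = 10
  D: 2 + 4 + 1 + 3 + 3 = 13
  E: 4 + 2 + 4 + 2 + 4 = 16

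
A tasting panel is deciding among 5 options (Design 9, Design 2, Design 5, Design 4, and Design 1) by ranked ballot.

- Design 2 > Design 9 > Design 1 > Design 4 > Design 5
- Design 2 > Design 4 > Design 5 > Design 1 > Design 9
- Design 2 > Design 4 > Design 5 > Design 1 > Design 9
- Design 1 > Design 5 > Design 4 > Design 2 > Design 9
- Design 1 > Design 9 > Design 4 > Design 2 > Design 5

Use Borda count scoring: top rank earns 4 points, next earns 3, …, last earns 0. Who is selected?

Design 2

Borda scores:
  Design 9: 3 + 0 + 0 + 0 + 3 = 6
  Design 2: 4 + 4 + 4 + 1 + 1 = 14
  Design 5: 0 + 2 + 2 + 3 + 0 = 7
  Design 4: 1 + 3 + 3 + 2 + 2 = 11
  Design 1: 2 + 1 + 1 + 4 + 4 = 12
Design 2 has the highest total.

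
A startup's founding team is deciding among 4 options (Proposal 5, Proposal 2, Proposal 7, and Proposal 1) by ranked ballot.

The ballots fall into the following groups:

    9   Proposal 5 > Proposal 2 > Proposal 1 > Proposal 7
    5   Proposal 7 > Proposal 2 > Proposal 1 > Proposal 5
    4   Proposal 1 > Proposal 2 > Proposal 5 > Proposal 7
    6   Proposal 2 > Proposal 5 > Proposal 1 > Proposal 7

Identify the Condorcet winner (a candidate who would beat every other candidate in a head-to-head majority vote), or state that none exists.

Head-to-head results (24 voters total):
Proposal 5 vs Proposal 2: Proposal 2 wins 15–9.
Proposal 5 vs Proposal 7: Proposal 5 wins 19–5.
Proposal 5 vs Proposal 1: Proposal 5 wins 15–9.
Proposal 2 vs Proposal 7: Proposal 2 wins 19–5.
Proposal 2 vs Proposal 1: Proposal 2 wins 20–4.
Proposal 7 vs Proposal 1: Proposal 1 wins 19–5.
Proposal 2 beats each rival — Proposal 5 (15–9), Proposal 7 (19–5), Proposal 1 (20–4) — so Proposal 2 is the Condorcet winner.

Proposal 2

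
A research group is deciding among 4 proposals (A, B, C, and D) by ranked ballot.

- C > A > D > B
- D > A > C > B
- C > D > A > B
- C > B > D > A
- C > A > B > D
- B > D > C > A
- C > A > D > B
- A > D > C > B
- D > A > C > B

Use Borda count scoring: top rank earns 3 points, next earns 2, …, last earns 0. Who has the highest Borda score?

C

Borda scores:
  A: 2 + 2 + 1 + 0 + 2 + 0 + 2 + 3 + 2 = 14
  B: 0 + 0 + 0 + 2 + 1 + 3 + 0 + 0 + 0 = 6
  C: 3 + 1 + 3 + 3 + 3 + 1 + 3 + 1 + 1 = 19
  D: 1 + 3 + 2 + 1 + 0 + 2 + 1 + 2 + 3 = 15
C has the highest total.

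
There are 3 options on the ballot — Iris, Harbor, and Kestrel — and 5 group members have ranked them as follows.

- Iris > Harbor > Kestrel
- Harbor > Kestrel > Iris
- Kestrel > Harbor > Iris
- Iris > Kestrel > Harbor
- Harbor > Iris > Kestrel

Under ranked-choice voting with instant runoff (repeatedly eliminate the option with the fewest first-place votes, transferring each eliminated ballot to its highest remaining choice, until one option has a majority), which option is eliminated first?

Kestrel

Round 1: Iris 2, Harbor 2, Kestrel 1. Kestrel has the fewest and is eliminated.
Round 2: Harbor 3, Iris 2. Harbor has a majority.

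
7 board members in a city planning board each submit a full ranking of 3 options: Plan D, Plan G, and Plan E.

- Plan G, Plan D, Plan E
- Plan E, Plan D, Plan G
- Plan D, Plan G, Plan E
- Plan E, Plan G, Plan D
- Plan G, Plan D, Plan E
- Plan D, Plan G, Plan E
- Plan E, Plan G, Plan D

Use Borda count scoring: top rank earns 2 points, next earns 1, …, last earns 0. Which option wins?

Borda scores:
  Plan D: 1 + 1 + 2 + 0 + 1 + 2 + 0 = 7
  Plan G: 2 + 0 + 1 + 1 + 2 + 1 + 1 = 8
  Plan E: 0 + 2 + 0 + 2 + 0 + 0 + 2 = 6
Plan G has the highest total.

Plan G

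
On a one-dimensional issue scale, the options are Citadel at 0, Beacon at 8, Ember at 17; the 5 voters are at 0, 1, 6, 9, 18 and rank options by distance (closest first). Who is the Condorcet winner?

With single-peaked preferences on a line, the Condorcet winner is the candidate closest to the median voter.
The median voter (position 6) is closest to Beacon at 8.
Check: Beacon vs Ember — voters closer to Beacon: 4 of 5.

Beacon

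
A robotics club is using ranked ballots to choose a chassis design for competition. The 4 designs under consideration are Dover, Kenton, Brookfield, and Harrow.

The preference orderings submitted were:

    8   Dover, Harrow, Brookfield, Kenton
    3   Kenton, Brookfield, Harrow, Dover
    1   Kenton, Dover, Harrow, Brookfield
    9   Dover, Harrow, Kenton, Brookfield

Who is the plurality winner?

Dover

First-place vote totals:
  Dover: 17
  Kenton: 4
  Brookfield: 0
  Harrow: 0
Dover has the most first-place votes.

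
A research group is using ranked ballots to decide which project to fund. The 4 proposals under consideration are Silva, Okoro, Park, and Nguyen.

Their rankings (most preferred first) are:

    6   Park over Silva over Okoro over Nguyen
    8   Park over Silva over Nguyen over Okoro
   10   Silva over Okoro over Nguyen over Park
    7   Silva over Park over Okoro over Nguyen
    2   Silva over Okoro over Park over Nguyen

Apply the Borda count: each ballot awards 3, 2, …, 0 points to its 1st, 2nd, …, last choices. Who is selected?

Silva

Borda scores:
  Silva: 6·2 + 8·2 + 10·3 + 7·3 + 2·3 = 85
  Okoro: 6·1 + 8·0 + 10·2 + 7·1 + 2·2 = 37
  Park: 6·3 + 8·3 + 10·0 + 7·2 + 2·1 = 58
  Nguyen: 6·0 + 8·1 + 10·1 + 7·0 + 2·0 = 18
Silva has the highest total.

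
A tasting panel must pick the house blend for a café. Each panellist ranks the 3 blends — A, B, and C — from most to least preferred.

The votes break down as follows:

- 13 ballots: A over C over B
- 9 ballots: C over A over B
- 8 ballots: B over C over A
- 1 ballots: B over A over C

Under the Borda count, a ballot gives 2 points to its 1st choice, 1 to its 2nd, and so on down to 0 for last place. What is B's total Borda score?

18

Borda scores:
  A: 13·2 + 9·1 + 8·0 + 1 = 36
  B: 13·0 + 9·0 + 8·2 + 2 = 18
  C: 13·1 + 9·2 + 8·1 + 0 = 39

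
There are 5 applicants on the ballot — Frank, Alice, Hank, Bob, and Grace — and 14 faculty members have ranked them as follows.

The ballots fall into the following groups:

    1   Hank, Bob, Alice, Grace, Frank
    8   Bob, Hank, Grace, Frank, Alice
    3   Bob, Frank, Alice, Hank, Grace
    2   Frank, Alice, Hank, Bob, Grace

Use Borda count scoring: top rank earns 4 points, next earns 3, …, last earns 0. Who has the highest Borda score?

Bob

Borda scores:
  Frank: 0 + 8·1 + 3·3 + 2·4 = 25
  Alice: 2 + 8·0 + 3·2 + 2·3 = 14
  Hank: 4 + 8·3 + 3·1 + 2·2 = 35
  Bob: 3 + 8·4 + 3·4 + 2·1 = 49
  Grace: 1 + 8·2 + 3·0 + 2·0 = 17
Bob has the highest total.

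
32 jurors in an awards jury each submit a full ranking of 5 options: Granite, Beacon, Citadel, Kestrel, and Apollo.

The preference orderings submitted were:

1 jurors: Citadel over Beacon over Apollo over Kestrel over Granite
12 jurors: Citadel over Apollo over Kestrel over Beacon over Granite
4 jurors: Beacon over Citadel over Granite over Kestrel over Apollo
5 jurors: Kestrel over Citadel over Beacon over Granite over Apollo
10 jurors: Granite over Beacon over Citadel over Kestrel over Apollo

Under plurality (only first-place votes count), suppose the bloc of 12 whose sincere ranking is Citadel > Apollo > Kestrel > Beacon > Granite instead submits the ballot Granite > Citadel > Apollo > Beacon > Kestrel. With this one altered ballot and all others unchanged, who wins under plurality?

First-place totals with the altered ballot: Granite 22, Beacon 4, Citadel 1, Kestrel 5, Apollo 0.
The switch changes the winner from Citadel to Granite.

Granite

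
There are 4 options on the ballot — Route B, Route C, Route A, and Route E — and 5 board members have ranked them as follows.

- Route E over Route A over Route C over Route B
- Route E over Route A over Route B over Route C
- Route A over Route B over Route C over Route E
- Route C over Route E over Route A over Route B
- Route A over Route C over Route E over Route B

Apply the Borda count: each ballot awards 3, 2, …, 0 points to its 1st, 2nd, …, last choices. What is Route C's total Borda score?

Borda scores:
  Route B: 0 + 1 + 2 + 0 + 0 = 3
  Route C: 1 + 0 + 1 + 3 + 2 = 7
  Route A: 2 + 2 + 3 + 1 + 3 = 11
  Route E: 3 + 3 + 0 + 2 + 1 = 9

7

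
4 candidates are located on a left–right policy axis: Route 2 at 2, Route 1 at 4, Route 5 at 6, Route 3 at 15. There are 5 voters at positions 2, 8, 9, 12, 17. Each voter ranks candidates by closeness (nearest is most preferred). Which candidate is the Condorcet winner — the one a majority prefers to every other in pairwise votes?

Route 5

With single-peaked preferences on a line, the Condorcet winner is the candidate closest to the median voter.
The median voter (position 9) is closest to Route 5 at 6.
Check: Route 5 vs Route 2 — voters closer to Route 5: 4 of 5.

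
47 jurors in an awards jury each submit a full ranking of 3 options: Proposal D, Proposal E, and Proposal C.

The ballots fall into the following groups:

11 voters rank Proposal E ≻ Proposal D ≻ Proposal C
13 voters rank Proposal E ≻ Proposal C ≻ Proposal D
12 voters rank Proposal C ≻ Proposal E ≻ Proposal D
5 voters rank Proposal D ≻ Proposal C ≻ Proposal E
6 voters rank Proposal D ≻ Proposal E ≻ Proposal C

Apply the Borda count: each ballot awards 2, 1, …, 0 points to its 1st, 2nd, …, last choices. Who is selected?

Proposal E

Borda scores:
  Proposal D: 11·1 + 13·0 + 12·0 + 5·2 + 6·2 = 33
  Proposal E: 11·2 + 13·2 + 12·1 + 5·0 + 6·1 = 66
  Proposal C: 11·0 + 13·1 + 12·2 + 5·1 + 6·0 = 42
Proposal E has the highest total.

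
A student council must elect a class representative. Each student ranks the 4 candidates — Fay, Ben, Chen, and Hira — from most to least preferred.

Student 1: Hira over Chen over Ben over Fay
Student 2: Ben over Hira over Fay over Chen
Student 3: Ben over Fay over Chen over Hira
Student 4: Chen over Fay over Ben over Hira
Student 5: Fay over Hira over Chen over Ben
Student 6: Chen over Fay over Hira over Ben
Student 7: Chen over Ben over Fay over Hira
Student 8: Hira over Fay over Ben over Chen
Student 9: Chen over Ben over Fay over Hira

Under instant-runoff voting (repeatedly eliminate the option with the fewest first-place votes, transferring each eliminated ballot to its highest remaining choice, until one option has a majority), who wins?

Chen

Round 1: Chen 4, Ben 2, Hira 2, Fay 1. Fay has the fewest and is eliminated.
Round 2: Chen 4, Hira 3, Ben 2. Ben has the fewest and is eliminated.
Round 3: Chen 5, Hira 4. Chen has a majority.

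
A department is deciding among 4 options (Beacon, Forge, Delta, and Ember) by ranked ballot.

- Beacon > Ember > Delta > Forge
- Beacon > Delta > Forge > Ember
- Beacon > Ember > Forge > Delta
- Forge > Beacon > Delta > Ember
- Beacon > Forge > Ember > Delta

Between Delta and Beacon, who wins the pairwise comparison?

Ballots ranking Delta above Beacon: 0.
Ballots ranking Beacon above Delta: 5.
Beacon wins the head-to-head, 5–0.

Beacon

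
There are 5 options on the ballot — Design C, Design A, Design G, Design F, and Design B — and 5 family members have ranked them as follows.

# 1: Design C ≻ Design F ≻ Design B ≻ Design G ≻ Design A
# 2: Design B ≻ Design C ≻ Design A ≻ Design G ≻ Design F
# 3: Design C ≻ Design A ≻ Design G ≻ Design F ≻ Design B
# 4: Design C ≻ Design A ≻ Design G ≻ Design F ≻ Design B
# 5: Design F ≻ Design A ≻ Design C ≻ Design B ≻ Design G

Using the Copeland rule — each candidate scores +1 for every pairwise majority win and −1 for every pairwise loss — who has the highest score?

Design C

Pairwise results:
  Design C vs Design A: Design C wins 4–1.
  Design C vs Design G: Design C wins 5–0.
  Design C vs Design F: Design C wins 4–1.
  Design C vs Design B: Design C wins 4–1.
  Design A vs Design G: Design A wins 4–1.
  Design A vs Design F: Design A wins 3–2.
  Design A vs Design B: Design A wins 3–2.
  Design G vs Design F: Design G wins 3–2.
  Design G vs Design B: Design B wins 3–2.
  Design F vs Design B: Design F wins 4–1.
Copeland scores (wins − losses):
  Design C: 4 − 0 = 4
  Design A: 3 − 1 = 2
  Design G: 1 − 3 = -2
  Design F: 1 − 3 = -2
  Design B: 1 − 3 = -2
Design C has the best Copeland score.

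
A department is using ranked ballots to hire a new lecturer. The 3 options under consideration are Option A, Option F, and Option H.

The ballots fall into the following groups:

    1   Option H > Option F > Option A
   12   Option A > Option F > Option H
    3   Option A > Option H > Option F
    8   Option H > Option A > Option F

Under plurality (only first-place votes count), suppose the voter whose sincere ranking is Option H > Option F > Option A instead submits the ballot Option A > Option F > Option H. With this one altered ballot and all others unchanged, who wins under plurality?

Option A

First-place totals with the altered ballot: Option A 16, Option F 0, Option H 8.
The winner is unchanged: still Option A.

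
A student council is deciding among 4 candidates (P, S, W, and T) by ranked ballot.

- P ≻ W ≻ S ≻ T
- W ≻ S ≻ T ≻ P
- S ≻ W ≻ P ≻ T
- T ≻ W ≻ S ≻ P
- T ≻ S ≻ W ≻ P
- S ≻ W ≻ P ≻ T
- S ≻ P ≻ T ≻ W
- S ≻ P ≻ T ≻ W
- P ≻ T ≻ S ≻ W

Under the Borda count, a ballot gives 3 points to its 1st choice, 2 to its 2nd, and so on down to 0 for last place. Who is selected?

Borda scores:
  P: 3 + 0 + 1 + 0 + 0 + 1 + 2 + 2 + 3 = 12
  S: 1 + 2 + 3 + 1 + 2 + 3 + 3 + 3 + 1 = 19
  W: 2 + 3 + 2 + 2 + 1 + 2 + 0 + 0 + 0 = 12
  T: 0 + 1 + 0 + 3 + 3 + 0 + 1 + 1 + 2 = 11
S has the highest total.

S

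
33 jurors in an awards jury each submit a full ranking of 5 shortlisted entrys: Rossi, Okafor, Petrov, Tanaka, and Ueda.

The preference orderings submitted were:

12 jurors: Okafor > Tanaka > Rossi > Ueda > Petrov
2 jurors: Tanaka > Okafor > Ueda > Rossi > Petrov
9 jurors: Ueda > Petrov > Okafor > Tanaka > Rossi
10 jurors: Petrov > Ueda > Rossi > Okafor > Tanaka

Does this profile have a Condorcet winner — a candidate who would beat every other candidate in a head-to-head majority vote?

Head-to-head results (33 voters total):
Rossi vs Okafor: Okafor wins 23–10.
Rossi vs Petrov: Petrov wins 19–14.
Rossi vs Tanaka: Tanaka wins 23–10.
Rossi vs Ueda: Ueda wins 21–12.
Okafor vs Petrov: Petrov wins 19–14.
Okafor vs Tanaka: Okafor wins 31–2.
Okafor vs Ueda: Ueda wins 19–14.
Petrov vs Tanaka: Petrov wins 19–14.
Petrov vs Ueda: Ueda wins 23–10.
Tanaka vs Ueda: Ueda wins 19–14.
Ueda beats each rival — Rossi (21–12), Okafor (19–14), Petrov (23–10), Tanaka (19–14) — so Ueda is the Condorcet winner.

Yes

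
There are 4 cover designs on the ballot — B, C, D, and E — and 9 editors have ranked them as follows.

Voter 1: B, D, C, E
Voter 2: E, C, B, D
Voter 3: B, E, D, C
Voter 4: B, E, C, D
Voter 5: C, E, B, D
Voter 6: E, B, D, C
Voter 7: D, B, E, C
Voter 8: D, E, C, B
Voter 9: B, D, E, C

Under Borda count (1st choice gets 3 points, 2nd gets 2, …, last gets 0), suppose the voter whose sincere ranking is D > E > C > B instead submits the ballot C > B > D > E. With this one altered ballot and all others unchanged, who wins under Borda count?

Borda totals with the altered ballot: B 20, C 10, D 10, E 14.
The winner is unchanged: still B.

B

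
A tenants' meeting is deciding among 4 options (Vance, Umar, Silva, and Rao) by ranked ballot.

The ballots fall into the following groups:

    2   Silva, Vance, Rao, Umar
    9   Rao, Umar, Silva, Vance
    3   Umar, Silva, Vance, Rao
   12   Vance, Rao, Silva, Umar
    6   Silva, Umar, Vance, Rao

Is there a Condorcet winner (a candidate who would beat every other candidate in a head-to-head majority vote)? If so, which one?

No Condorcet winner

Head-to-head results (32 voters total):
Vance vs Umar: Umar wins 18–14.
Vance vs Silva: Silva wins 20–12.
Vance vs Rao: Vance wins 23–9.
Umar vs Silva: Silva wins 20–12.
Umar vs Rao: Rao wins 23–9.
Silva vs Rao: Rao wins 21–11.
No candidate beats all others: Vance beats Rao beats Umar beats Vance, a majority cycle.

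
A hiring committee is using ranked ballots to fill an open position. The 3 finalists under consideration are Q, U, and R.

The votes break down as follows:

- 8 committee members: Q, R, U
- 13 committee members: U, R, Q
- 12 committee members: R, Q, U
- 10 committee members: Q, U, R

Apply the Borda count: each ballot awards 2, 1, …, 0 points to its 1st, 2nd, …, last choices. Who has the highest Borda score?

Borda scores:
  Q: 8·2 + 13·0 + 12·1 + 10·2 = 48
  U: 8·0 + 13·2 + 12·0 + 10·1 = 36
  R: 8·1 + 13·1 + 12·2 + 10·0 = 45
Q has the highest total.

Q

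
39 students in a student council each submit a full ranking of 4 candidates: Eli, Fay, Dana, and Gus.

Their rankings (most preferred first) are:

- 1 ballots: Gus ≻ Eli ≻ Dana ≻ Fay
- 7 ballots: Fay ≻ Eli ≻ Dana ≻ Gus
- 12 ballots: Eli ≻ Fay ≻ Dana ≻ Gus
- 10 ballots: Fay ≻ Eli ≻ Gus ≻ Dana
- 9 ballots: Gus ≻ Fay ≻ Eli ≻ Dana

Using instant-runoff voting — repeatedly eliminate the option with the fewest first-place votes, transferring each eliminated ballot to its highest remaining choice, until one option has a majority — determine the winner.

Round 1: Fay 17, Eli 12, Gus 10, Dana 0. Dana has the fewest and is eliminated.
Round 2: Fay 17, Eli 12, Gus 10. Gus has the fewest and is eliminated.
Round 3: Fay 26, Eli 13. Fay has a majority.

Fay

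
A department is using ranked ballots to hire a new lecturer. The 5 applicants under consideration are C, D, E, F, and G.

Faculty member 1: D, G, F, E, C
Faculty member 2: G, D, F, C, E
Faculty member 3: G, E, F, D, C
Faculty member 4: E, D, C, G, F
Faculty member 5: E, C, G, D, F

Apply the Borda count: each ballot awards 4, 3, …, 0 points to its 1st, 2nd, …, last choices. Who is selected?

Borda scores:
  C: 0 + 1 + 0 + 2 + 3 = 6
  D: 4 + 3 + 1 + 3 + 1 = 12
  E: 1 + 0 + 3 + 4 + 4 = 12
  F: 2 + 2 + 2 + 0 + 0 = 6
  G: 3 + 4 + 4 + 1 + 2 = 14
G has the highest total.

G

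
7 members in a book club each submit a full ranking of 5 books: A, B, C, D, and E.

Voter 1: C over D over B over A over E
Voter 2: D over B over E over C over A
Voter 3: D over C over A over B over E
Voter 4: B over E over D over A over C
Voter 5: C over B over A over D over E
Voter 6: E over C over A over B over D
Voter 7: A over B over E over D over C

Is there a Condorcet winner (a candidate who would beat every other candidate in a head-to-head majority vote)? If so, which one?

There is no Condorcet winner

Head-to-head results (7 voters total):
A vs B: B wins 4–3.
A vs C: C wins 5–2.
A vs D: D wins 4–3.
A vs E: A wins 4–3.
B vs C: C wins 4–3.
B vs D: B wins 4–3.
B vs E: B wins 6–1.
C vs D: D wins 4–3.
C vs E: E wins 4–3.
D vs E: D wins 4–3.
No candidate beats all others: A beats E beats C beats A, a majority cycle.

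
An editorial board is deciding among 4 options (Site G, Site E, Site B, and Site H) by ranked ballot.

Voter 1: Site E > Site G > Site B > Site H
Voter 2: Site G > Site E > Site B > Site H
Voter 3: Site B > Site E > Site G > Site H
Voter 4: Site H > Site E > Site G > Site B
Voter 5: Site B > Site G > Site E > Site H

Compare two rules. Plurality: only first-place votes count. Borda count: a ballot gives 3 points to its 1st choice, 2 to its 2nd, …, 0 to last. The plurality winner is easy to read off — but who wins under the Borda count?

Plurality first-place counts: Site G 1, Site E 1, Site B 2, Site H 1 → Site B.
Borda totals: Site G 9, Site E 10, Site B 8, Site H 3 → Site E.

Site E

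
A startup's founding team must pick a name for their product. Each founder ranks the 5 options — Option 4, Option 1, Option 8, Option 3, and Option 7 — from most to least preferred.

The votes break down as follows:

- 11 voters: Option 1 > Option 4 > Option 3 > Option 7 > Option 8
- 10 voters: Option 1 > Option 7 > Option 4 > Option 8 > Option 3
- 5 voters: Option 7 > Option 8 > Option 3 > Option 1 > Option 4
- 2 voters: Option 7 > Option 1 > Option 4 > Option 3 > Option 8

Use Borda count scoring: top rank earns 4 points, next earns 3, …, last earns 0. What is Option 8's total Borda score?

Borda scores:
  Option 4: 11·3 + 10·2 + 5·0 + 2·2 = 57
  Option 1: 11·4 + 10·4 + 5·1 + 2·3 = 95
  Option 8: 11·0 + 10·1 + 5·3 + 2·0 = 25
  Option 3: 11·2 + 10·0 + 5·2 + 2·1 = 34
  Option 7: 11·1 + 10·3 + 5·4 + 2·4 = 69

25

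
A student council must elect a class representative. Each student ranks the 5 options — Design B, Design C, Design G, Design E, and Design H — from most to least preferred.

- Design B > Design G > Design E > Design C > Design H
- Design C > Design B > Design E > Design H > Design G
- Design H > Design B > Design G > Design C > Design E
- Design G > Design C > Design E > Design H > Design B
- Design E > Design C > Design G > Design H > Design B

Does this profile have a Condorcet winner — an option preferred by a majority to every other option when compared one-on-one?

No

Head-to-head results (5 voters total):
Design B vs Design C: Design C wins 3–2.
Design B vs Design G: Design B wins 3–2.
Design B vs Design E: Design B wins 3–2.
Design B vs Design H: Design H wins 3–2.
Design C vs Design G: Design G wins 3–2.
Design C vs Design E: Design C wins 3–2.
Design C vs Design H: Design C wins 4–1.
Design G vs Design E: Design G wins 3–2.
Design G vs Design H: Design G wins 3–2.
Design E vs Design H: Design E wins 4–1.
No candidate beats all others: Design B beats Design G beats Design C beats Design B, a majority cycle.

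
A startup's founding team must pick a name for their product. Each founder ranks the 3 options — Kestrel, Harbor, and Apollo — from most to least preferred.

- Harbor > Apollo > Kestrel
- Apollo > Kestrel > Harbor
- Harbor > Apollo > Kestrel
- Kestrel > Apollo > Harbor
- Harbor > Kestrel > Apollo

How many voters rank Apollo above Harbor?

2

Ballots ranking Apollo above Harbor: 2.
Ballots ranking Harbor above Apollo: 3.
So 2 of 5 voters prefer Apollo to Harbor.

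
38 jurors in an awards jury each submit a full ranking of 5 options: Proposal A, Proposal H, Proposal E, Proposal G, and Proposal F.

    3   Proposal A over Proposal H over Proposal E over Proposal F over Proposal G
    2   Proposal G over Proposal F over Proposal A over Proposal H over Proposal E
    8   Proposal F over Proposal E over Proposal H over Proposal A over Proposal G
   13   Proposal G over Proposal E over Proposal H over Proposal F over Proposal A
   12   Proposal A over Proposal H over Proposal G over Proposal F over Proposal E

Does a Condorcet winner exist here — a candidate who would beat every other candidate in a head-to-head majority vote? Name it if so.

None — there is no Condorcet winner

Head-to-head results (38 voters total):
Proposal A vs Proposal H: Proposal H wins 21–17.
Proposal A vs Proposal E: Proposal E wins 21–17.
Proposal A vs Proposal G: Proposal A wins 23–15.
Proposal A vs Proposal F: Proposal F wins 23–15.
Proposal H vs Proposal E: Proposal E wins 21–17.
Proposal H vs Proposal G: Proposal H wins 23–15.
Proposal H vs Proposal F: Proposal H wins 28–10.
Proposal E vs Proposal G: Proposal G wins 27–11.
Proposal E vs Proposal F: Proposal F wins 22–16.
Proposal G vs Proposal F: Proposal G wins 27–11.
No candidate beats all others: Proposal A beats Proposal G beats Proposal E beats Proposal A, a majority cycle.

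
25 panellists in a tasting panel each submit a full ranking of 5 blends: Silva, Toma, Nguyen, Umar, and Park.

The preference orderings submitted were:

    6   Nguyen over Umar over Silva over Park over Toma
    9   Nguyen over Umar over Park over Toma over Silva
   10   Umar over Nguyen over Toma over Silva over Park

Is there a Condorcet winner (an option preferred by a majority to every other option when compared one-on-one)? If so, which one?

Nguyen

Head-to-head results (25 voters total):
Silva vs Toma: Toma wins 19–6.
Silva vs Nguyen: Nguyen wins 25–0.
Silva vs Umar: Umar wins 25–0.
Silva vs Park: Silva wins 16–9.
Toma vs Nguyen: Nguyen wins 25–0.
Toma vs Umar: Umar wins 25–0.
Toma vs Park: Park wins 15–10.
Nguyen vs Umar: Nguyen wins 15–10.
Nguyen vs Park: Nguyen wins 25–0.
Umar vs Park: Umar wins 25–0.
Nguyen beats each rival — Silva (25–0), Toma (25–0), Umar (15–10), Park (25–0) — so Nguyen is the Condorcet winner.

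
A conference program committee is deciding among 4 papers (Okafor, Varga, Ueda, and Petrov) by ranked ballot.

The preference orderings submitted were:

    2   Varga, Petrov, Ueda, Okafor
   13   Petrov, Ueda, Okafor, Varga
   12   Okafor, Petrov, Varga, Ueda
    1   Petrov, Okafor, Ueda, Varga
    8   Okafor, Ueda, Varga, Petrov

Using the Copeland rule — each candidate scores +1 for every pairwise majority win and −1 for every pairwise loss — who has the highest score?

Okafor

Pairwise results:
  Okafor vs Varga: Okafor wins 34–2.
  Okafor vs Ueda: Okafor wins 21–15.
  Okafor vs Petrov: Okafor wins 20–16.
  Varga vs Ueda: Ueda wins 22–14.
  Varga vs Petrov: Petrov wins 26–10.
  Ueda vs Petrov: Petrov wins 28–8.
Copeland scores (wins − losses):
  Okafor: 3 − 0 = 3
  Varga: 0 − 3 = -3
  Ueda: 1 − 2 = -1
  Petrov: 2 − 1 = 1
Okafor has the best Copeland score.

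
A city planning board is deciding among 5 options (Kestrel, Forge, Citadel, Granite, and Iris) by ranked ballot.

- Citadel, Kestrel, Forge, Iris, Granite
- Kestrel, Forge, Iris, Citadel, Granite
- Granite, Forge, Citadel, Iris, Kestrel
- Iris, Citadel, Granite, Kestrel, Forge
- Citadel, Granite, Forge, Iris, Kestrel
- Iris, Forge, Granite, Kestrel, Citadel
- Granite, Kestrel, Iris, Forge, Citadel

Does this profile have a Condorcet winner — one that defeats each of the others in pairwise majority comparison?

Head-to-head results (7 voters total):
Kestrel vs Forge: Kestrel wins 4–3.
Kestrel vs Citadel: Citadel wins 4–3.
Kestrel vs Granite: Granite wins 5–2.
Kestrel vs Iris: Iris wins 4–3.
Forge vs Citadel: Forge wins 4–3.
Forge vs Granite: Granite wins 4–3.
Forge vs Iris: Forge wins 4–3.
Citadel vs Granite: Citadel wins 4–3.
Citadel vs Iris: Iris wins 4–3.
Granite vs Iris: Iris wins 4–3.
No candidate beats all others: Kestrel beats Forge beats Citadel beats Kestrel, a majority cycle.

No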